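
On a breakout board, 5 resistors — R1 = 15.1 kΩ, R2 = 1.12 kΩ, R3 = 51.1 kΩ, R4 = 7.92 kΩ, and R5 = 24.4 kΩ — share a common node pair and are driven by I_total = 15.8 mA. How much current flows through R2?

Conductances: ΣG = 1/15.1 + 1/1.12 + 1/51.1 + 1/7.92 + 1/24.4 = 1.146 (1/kΩ).
R2 takes the fraction G_k/ΣG = 0.8929/1.146 = 0.7792, so I = 15.8 × 0.7792 = 12.31 mA.

I ≈ 12.3 mA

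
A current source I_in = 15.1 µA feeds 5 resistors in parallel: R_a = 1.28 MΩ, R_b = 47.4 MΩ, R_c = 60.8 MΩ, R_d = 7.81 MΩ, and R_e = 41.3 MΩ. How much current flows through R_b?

ΣG = 1/1.28 + 1/47.4 + 1/60.8 + 1/7.81 + 1/41.3 = 0.9710.
Current divider: I(R_b) = I_in · G_k/ΣG = 15.1 × (0.02110/0.9710) = 15.1 × 0.02173 = 0.3281 µA.

I ≈ 0.328 µA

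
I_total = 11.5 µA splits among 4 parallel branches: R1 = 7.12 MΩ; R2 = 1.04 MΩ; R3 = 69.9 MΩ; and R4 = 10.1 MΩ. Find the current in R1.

I ≈ 1.33 µA

Conductances: ΣG = 1/7.12 + 1/1.04 + 1/69.9 + 1/10.1 = 1.215 (1/MΩ).
R1 takes the fraction G_k/ΣG = 0.1404/1.215 = 0.1156, so I = 11.5 × 0.1156 = 1.329 µA.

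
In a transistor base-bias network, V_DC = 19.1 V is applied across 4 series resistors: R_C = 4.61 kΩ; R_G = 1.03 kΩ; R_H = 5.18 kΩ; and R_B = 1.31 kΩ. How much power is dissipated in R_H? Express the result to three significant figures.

ΣR = 12.13 kΩ → I = 19.1/12.13 = 1.575 mA.
P = I²R = 2.479 × 5.18 = 12.84 mW.

P ≈ 12.8 mW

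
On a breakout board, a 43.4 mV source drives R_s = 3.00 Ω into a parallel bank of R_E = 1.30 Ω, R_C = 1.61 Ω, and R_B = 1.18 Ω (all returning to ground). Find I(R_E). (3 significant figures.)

I ≈ 4.33 mA

Equivalent of the parallel group: R_p = 0.4469 Ω.
V_A = 43.4 × 0.4469/3.447 = 5.627 mV.
I(R_E) = V_A / R_E = 5.627/1.30 = 4.328 mA.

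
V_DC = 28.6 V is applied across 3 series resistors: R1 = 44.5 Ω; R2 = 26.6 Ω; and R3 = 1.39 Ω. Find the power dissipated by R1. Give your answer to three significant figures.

ΣR = 72.49 Ω → I = 28.6/72.49 = 0.3945 A.
V(R1) = I·R = 17.56 V; P = V·I = 17.56 × 0.3945 = 6.927 W.

P ≈ 6.93 W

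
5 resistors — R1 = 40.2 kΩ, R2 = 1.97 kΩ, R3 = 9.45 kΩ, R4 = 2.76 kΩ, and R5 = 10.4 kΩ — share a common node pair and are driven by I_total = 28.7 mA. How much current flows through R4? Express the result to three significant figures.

ΣG = 1/40.2 + 1/1.97 + 1/9.45 + 1/2.76 + 1/10.4 = 1.097.
Current divider: I(R4) = I_total · G_k/ΣG = 28.7 × (0.3623/1.097) = 28.7 × 0.3303 = 9.481 mA.

I ≈ 9.48 mA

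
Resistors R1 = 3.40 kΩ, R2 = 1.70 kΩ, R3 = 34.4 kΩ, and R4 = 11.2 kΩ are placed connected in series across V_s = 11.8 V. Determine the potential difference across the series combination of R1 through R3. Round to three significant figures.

V ≈ 9.19 V

Total series resistance ΣR = 3.40 + 1.70 + 34.4 + 11.2 = 50.70 kΩ.
R_{R1..R3} = 3.40 + 1.70 + 34.4 = 39.50 kΩ.
Voltage divider: V = V_s · (39.50 / 50.70) = 11.8 × 0.7791 = 9.193 V.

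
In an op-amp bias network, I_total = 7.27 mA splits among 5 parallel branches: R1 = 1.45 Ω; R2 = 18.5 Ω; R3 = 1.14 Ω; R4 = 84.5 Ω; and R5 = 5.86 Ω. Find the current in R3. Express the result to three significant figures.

I ≈ 3.54 mA

Total conductance ΣG = 1/1.45 + 1/18.5 + 1/1.14 + 1/84.5 + 1/5.86 = 1.803 (units of 1/Ω).
R3 takes the fraction G_k/ΣG = 0.8772/1.803 = 0.4864, so I = 7.27 × 0.4864 = 3.536 mA.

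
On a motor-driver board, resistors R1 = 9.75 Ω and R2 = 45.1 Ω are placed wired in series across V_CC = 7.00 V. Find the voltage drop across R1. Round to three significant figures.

V ≈ 1.24 V

Series total: ΣR = 9.75 + 45.1 = 54.85 Ω.
Voltage divider: V = V_CC · (9.750 / 54.85) = 7.00 × 0.1778 = 1.244 V.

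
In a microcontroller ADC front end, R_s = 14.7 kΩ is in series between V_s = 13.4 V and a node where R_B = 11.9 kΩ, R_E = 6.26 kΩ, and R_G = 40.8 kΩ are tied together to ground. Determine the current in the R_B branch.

Equivalent of the parallel group: R_p = 3.727 kΩ.
V_A by voltage divider: V_A = 13.4 × 3.727/(14.7 + 3.727) = 2.710 V.
Branch current I = V_A/R_B = 2.710/11.9 = 0.2278 mA.
(Equivalently: I_total = 0.7272 mA, then current-divider fraction G_k/ΣG = 0.3132.)

I ≈ 0.228 mA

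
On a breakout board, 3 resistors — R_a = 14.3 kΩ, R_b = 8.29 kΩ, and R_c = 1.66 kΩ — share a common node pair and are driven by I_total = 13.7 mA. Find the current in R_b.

ΣG = 1/14.3 + 1/8.29 + 1/1.66 = 0.7930.
By the current-divider rule, I = I_total · G_k/ΣG = 13.7 × 0.1521 = 2.084 mA.

I ≈ 2.08 mA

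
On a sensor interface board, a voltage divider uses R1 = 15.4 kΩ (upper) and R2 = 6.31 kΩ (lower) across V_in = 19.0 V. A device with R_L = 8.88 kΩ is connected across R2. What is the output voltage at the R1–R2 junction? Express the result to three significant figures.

V_out ≈ 3.67 V

The load sits in parallel with R2, giving an effective lower resistance R2' = R2·R_L/(R2+R_L) = 3.689 kΩ.
Then V_out = V_in · R2'/(R1 + R2') = 19.0 × 3.689/19.09 = 3.672 V.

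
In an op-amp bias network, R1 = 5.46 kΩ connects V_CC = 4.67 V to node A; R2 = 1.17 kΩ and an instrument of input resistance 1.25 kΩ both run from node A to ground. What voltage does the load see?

First combine the lower leg with the load: R2 ‖ R_L = 0.6043 kΩ.
Now apply the divider: V_out = 4.67 × 0.09965 = 0.4654 V.
(Unloaded it would be 0.824 V; the load pulls it down.)

V_out ≈ 0.465 V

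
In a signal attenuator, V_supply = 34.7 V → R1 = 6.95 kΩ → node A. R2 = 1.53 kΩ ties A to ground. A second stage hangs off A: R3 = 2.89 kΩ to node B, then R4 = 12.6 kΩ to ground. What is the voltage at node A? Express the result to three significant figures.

Node A sees R2 in parallel with the series input of stage 2, R3 + R4 = 15.49 kΩ.
R2 ‖ (R3+R4) = 1.392 kΩ.
V_A = 34.7 × 1.392/(6.95 + 1.392) = 5.792 V.

V_A ≈ 5.79 V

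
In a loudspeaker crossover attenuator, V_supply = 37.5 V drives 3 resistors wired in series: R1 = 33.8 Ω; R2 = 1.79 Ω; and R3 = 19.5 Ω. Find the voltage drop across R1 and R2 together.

ΣR = 33.8 + 1.79 + 19.5 = 55.09 Ω.
R_{R1..R2} = 33.8 + 1.79 = 35.59 Ω.
V = V_supply · R/ΣR = 37.5 × 0.6460 = 24.23 V.

V ≈ 24.2 V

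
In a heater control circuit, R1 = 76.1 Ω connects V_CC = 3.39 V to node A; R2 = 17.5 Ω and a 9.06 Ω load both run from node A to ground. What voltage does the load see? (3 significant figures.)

V_out ≈ 0.247 V

R2 ‖ R_L = (17.5 × 9.06)/(17.5 + 9.06) = 5.970 Ω.
Now apply the divider: V_out = 3.39 × 0.07274 = 0.2466 V.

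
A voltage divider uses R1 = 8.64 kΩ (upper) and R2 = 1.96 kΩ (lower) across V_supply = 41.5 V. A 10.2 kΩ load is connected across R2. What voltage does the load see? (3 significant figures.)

V_out ≈ 6.63 V

R2 ‖ R_L = (1.96 × 10.2)/(1.96 + 10.2) = 1.644 kΩ.
Then V_out = V_supply · R2'/(R1 + R2') = 41.5 × 1.644/10.28 = 6.634 V.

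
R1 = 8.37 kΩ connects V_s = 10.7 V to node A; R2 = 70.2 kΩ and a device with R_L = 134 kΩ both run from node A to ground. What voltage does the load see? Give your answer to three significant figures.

R2 ‖ R_L = (70.2 × 134)/(70.2 + 134) = 46.07 kΩ.
Voltage divider with the loaded lower leg: V_out = 10.7 × 46.07/(8.37 + 46.07) = 10.7 × 0.8462 = 9.055 V.
(Unloaded it would be 9.56 V; the load pulls it down.)

V_out ≈ 9.05 V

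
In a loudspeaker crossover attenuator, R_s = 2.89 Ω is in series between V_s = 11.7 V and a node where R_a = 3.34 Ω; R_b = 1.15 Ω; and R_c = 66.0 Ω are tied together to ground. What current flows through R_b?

Combine the parallel branches: R_p = (1/3.34 + 1/1.15 + 1/66.0)⁻¹ = 0.8445 Ω.
V_A by voltage divider: V_A = 11.7 × 0.8445/(2.89 + 0.8445) = 2.646 V.
Branch current I = V_A/R_b = 2.646/1.15 = 2.301 A.

I ≈ 2.30 A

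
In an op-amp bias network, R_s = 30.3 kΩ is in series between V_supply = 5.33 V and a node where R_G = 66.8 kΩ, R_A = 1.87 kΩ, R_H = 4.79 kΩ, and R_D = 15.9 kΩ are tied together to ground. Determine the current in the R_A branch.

Parallel bank: R_p = 1/(1/66.8 + 1/1.87 + 1/4.79 + 1/15.9) = 1.217 kΩ.
V_A = 5.33 × 1.217/31.52 = 0.2059 V.
I(R_A) = V_A / R_A = 0.2059/1.87 = 0.1101 mA.

I ≈ 0.110 mA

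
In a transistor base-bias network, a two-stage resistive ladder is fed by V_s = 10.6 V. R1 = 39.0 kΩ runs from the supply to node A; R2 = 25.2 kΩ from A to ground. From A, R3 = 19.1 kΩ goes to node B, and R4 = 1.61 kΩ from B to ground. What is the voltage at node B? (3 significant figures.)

V_B ≈ 0.186 V

The second stage (R3 + R4 = 20.71 kΩ) loads node A in parallel with R2.
Effective lower resistance at A: R2 ‖ 20.71 = 11.37 kΩ.
So V_A = 10.6 × 0.2257 = 2.392 V.
V_B = V_A × 0.07774 = 0.1860 V.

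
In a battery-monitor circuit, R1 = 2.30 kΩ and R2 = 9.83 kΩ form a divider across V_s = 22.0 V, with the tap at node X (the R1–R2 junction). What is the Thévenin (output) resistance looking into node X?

R_th ≈ 1.86 kΩ

Zeroing V_s shorts the top of R1 to ground, so R_th = R1 ‖ R2 = 1.864 kΩ.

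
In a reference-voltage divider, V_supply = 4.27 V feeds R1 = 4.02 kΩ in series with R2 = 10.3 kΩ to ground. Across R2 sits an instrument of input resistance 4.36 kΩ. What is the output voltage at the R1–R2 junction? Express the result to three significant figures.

V_out ≈ 1.85 V

The load sits in parallel with R2, giving an effective lower resistance R2' = R2·R_L/(R2+R_L) = 3.063 kΩ.
Now apply the divider: V_out = 4.27 × 0.4325 = 1.847 V.
(Unloaded it would be 3.07 V; the load pulls it down.)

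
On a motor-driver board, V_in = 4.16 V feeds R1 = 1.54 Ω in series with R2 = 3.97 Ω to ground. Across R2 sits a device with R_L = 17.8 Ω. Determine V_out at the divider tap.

First combine the lower leg with the load: R2 ‖ R_L = 3.246 Ω.
Voltage divider with the loaded lower leg: V_out = 4.16 × 3.246/(1.54 + 3.246) = 4.16 × 0.6782 = 2.821 V.

V_out ≈ 2.82 V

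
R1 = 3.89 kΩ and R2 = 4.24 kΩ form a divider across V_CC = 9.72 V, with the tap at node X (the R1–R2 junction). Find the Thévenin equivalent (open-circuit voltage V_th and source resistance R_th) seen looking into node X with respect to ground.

V_th ≈ 5.07 V, R_th ≈ 2.03 kΩ

Open-circuit (no load on X): V_th = V_CC · R2/(R1 + R2) = 9.72 × 4.24/(3.890 + 4.24) = 5.069 V.
Zeroing V_CC shorts the top of R1 to ground, so R_th = R1 ‖ R2 = 2.029 kΩ.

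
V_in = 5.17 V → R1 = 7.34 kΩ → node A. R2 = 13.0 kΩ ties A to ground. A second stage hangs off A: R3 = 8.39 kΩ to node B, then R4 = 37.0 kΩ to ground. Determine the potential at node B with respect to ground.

V_B ≈ 2.44 V

Node A sees R2 in parallel with the series input of stage 2, R3 + R4 = 45.39 kΩ.
Effective lower resistance at A: R2 ‖ 45.39 = 10.11 kΩ.
So V_A = 5.17 × 0.5793 = 2.995 V.
Then the unloaded second divider: V_B = V_A × R4/(R3+R4) = 2.995 × 0.8152 = 2.441 V.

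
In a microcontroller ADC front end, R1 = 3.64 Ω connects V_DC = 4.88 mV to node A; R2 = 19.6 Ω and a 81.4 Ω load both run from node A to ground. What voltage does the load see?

V_out ≈ 3.97 mV

First combine the lower leg with the load: R2 ‖ R_L = 15.80 Ω.
Now apply the divider: V_out = 4.88 × 0.8127 = 3.966 mV.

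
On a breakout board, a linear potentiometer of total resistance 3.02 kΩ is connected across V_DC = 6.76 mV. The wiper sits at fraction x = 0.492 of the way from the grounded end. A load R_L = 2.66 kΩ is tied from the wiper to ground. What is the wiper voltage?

V_out ≈ 2.59 mV

Split the track: R_lower = x·R_p = 1.486 kΩ, R_upper = (1−x)·R_p = 1.534 kΩ.
(x·R_p) ‖ R_L = 0.9533 kΩ.
Then V_out = V_DC · 0.9533/(1.534 + 0.9533) = 2.591 mV.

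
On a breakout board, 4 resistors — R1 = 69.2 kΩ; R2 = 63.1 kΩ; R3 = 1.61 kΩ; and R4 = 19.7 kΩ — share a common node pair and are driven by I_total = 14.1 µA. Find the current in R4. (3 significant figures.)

I ≈ 1.02 µA

Total conductance ΣG = 1/69.2 + 1/63.1 + 1/1.61 + 1/19.7 = 0.7022 (units of 1/kΩ).
R4 takes the fraction G_k/ΣG = 0.05076/0.7022 = 0.07229, so I = 14.1 × 0.07229 = 1.019 µA.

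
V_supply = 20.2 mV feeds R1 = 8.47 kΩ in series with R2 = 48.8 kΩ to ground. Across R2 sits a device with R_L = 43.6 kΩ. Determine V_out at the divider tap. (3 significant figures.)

R2 ‖ R_L = (48.8 × 43.6)/(48.8 + 43.6) = 23.03 kΩ.
Then V_out = V_supply · R2'/(R1 + R2') = 20.2 × 23.03/31.50 = 14.77 mV.

V_out ≈ 14.8 mV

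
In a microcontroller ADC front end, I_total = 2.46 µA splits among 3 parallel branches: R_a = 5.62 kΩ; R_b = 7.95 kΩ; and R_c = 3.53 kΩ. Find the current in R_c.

I ≈ 1.19 µA

Conductances: ΣG = 1/5.62 + 1/7.95 + 1/3.53 = 0.5870 (1/kΩ).
By the current-divider rule, I = I_total · G_k/ΣG = 2.46 × 0.4826 = 1.187 µA.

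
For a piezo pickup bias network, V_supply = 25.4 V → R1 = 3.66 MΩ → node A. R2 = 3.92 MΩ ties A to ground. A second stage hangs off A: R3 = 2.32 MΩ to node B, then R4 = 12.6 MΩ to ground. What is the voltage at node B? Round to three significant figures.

Looking into the second stage from A: R3 + R4 = 14.92 MΩ appears in parallel with R2.
Effective lower resistance at A: R2 ‖ 14.92 = 3.104 MΩ.
V_A = 25.4 × 3.104/(3.66 + 3.104) = 11.66 V.
Then the unloaded second divider: V_B = V_A × R4/(R3+R4) = 11.66 × 0.8445 = 9.844 V.

V_B ≈ 9.84 V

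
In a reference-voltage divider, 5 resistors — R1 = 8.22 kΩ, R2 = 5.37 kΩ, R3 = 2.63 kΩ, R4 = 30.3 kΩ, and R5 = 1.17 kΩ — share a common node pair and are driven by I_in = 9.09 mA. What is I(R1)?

I ≈ 0.702 mA

ΣG = 1/8.22 + 1/5.37 + 1/2.63 + 1/30.3 + 1/1.17 = 1.576.
R1 takes the fraction G_k/ΣG = 0.1217/1.576 = 0.07720, so I = 9.09 × 0.07720 = 0.7018 mA.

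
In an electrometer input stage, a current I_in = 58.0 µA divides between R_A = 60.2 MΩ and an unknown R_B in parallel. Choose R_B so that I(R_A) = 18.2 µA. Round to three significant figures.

R_B ≈ 27.5 MΩ

Two-branch current divider: I_A = I_in · R_B/(R_A + R_B).
With f = 0.3138, R_B = R_A · f/(1−f) = 60.2 × 0.4573 = 27.53 MΩ.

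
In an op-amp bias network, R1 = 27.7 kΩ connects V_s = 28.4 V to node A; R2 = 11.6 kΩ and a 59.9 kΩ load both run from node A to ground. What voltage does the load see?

First combine the lower leg with the load: R2 ‖ R_L = 9.718 kΩ.
Then V_out = V_s · R2'/(R1 + R2') = 28.4 × 9.718/37.42 = 7.376 V.

V_out ≈ 7.38 V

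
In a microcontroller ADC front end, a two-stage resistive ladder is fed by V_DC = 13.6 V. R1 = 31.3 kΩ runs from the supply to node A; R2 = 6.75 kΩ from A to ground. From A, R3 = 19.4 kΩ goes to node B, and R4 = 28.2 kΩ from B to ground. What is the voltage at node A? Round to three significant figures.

Node A sees R2 in parallel with the series input of stage 2, R3 + R4 = 47.60 kΩ.
R2 ‖ (R3+R4) = 5.912 kΩ.
First divider: V_A = V_DC · 5.912/(31.3 + 5.912) = 2.161 V.

V_A ≈ 2.16 V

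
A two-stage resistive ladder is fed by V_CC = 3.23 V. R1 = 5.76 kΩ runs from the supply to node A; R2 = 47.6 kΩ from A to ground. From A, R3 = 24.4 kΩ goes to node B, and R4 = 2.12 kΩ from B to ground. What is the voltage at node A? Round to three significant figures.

V_A ≈ 2.41 V

Node A sees R2 in parallel with the series input of stage 2, R3 + R4 = 26.52 kΩ.
Effective lower resistance at A: R2 ‖ 26.52 = 17.03 kΩ.
V_A = 3.23 × 17.03/(5.76 + 17.03) = 2.414 V.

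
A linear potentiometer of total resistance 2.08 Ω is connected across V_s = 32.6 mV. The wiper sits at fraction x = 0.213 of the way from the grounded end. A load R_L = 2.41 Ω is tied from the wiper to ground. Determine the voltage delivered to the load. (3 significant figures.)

Lower segment x·R_p = 0.4430 Ω; upper segment (1−x)·R_p = 1.637 Ω.
Lower segment in parallel with the load: 0.4430 ‖ 2.41 = 0.3742 Ω.
V_out = 32.6 × 0.3742/(1.637 + 0.3742) = 6.066 mV.

V_out ≈ 6.07 mV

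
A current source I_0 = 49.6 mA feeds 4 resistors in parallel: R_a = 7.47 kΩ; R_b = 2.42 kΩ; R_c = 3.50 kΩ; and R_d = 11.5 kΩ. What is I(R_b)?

I ≈ 22.3 mA

Conductances: ΣG = 1/7.47 + 1/2.42 + 1/3.50 + 1/11.5 = 0.9198 (1/kΩ).
R_b takes the fraction G_k/ΣG = 0.4132/0.9198 = 0.4493, so I = 49.6 × 0.4493 = 22.28 mA.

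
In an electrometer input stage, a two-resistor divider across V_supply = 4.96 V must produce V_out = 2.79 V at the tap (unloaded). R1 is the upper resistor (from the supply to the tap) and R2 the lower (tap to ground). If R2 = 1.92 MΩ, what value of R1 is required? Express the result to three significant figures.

Required fraction k = V_out/V_supply = 0.5625.
R1 = R2·(1/k − 1) = 1.92 × 0.7778 = 1.493 MΩ.

R1 ≈ 1.49 MΩ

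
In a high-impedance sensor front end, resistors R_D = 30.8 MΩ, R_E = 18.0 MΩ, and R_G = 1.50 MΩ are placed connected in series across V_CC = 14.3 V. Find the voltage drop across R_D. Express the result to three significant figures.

V ≈ 8.76 V

Series total: ΣR = 30.8 + 18.0 + 1.50 = 50.30 MΩ.
Voltage divider: V = V_CC · (30.80 / 50.30) = 14.3 × 0.6123 = 8.756 V.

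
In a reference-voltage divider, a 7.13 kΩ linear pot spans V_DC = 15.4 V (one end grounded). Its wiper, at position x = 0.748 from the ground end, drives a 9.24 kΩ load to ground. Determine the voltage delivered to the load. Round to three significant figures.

Lower segment x·R_p = 5.333 kΩ; upper segment (1−x)·R_p = 1.797 kΩ.
(x·R_p) ‖ R_L = 3.381 kΩ.
Loaded-divider output: V_out = 15.4 × 0.6530 = 10.06 V.

V_out ≈ 10.1 V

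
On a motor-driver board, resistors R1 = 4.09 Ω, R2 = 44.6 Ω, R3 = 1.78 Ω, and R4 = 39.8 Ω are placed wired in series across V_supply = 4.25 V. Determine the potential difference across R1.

V ≈ 0.193 V

ΣR = 4.09 + 44.6 + 1.78 + 39.8 = 90.27 Ω.
Voltage divider: V = V_supply · (4.090 / 90.27) = 4.25 × 0.04531 = 0.1926 V.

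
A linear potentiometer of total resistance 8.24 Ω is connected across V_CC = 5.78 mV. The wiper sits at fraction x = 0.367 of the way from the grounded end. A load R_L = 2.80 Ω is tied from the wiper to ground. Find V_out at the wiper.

V_out ≈ 1.26 mV

The pot divides into 5.216 Ω above the wiper and 3.024 Ω below.
(x·R_p) ‖ R_L = 1.454 Ω.
Then V_out = V_CC · 1.454/(5.216 + 1.454) = 1.260 mV.
(Unloaded: V_out = x·V_CC = 2.12 mV.)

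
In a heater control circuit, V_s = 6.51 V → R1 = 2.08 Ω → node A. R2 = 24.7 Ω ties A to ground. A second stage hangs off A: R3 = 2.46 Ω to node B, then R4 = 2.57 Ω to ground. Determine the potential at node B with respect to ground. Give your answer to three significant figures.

Looking into the second stage from A: R3 + R4 = 5.030 Ω appears in parallel with R2.
R2 ‖ (R3+R4) = 4.179 Ω.
V_A = 6.51 × 4.179/(2.08 + 4.179) = 4.347 V.
Stage 2 is unloaded, so V_B = V_A · R4/(R3+R4) = 4.347 × 2.57/5.030 = 2.221 V.

V_B ≈ 2.22 V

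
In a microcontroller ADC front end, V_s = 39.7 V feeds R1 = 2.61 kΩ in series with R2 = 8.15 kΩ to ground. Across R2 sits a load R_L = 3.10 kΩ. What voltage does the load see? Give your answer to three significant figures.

R2 ‖ R_L = (8.15 × 3.10)/(8.15 + 3.10) = 2.246 kΩ.
Voltage divider with the loaded lower leg: V_out = 39.7 × 2.246/(2.61 + 2.246) = 39.7 × 0.4625 = 18.36 V.

V_out ≈ 18.4 V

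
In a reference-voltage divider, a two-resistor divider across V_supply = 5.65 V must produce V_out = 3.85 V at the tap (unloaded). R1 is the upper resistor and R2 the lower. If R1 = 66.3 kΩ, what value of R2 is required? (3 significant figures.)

R2 ≈ 142 kΩ

V_out/V_supply = R2/(R1+R2) = 0.6814.
R2 = R1 · 0.6814/(1 − 0.6814) = 141.8 kΩ.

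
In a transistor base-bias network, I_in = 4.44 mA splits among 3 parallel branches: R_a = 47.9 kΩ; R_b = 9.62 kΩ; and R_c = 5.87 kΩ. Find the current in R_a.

I ≈ 0.314 mA

ΣG = 1/47.9 + 1/9.62 + 1/5.87 = 0.2952.
Current divider: I(R_a) = I_in · G_k/ΣG = 4.44 × (0.02088/0.2952) = 4.44 × 0.07072 = 0.3140 mA.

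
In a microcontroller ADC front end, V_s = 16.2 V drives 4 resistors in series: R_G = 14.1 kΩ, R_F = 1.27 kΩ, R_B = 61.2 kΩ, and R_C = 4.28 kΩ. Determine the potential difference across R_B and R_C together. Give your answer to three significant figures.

V ≈ 13.1 V

ΣR = 14.1 + 1.27 + 61.2 + 4.28 = 80.85 kΩ.
R_{R_B..R_C} = 61.2 + 4.28 = 65.48 kΩ.
V = V_s · R/ΣR = 16.2 × 0.8099 = 13.12 V.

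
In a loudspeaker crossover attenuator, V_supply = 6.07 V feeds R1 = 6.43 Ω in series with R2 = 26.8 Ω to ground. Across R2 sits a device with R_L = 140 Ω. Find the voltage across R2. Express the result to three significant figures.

V_out ≈ 4.72 V

First combine the lower leg with the load: R2 ‖ R_L = 22.49 Ω.
Voltage divider with the loaded lower leg: V_out = 6.07 × 22.49/(6.43 + 22.49) = 6.07 × 0.7777 = 4.721 V.
(Unloaded it would be 4.90 V; the load pulls it down.)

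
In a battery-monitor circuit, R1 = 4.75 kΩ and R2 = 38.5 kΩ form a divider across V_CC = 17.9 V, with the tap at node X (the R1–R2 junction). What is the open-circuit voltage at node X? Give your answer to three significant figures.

V_th is the unloaded tap voltage: V_CC · R2/(R1+R2) = 17.9 × 0.8902 = 15.93 V.

V_th ≈ 15.9 V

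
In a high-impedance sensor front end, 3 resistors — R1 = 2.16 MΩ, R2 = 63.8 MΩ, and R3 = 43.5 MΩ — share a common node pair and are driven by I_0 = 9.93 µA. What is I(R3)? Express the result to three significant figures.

Conductances: ΣG = 1/2.16 + 1/63.8 + 1/43.5 = 0.5016 (1/MΩ).
Current divider: I(R3) = I_0 · G_k/ΣG = 9.93 × (0.02299/0.5016) = 9.93 × 0.04583 = 0.4551 µA.

I ≈ 0.455 µA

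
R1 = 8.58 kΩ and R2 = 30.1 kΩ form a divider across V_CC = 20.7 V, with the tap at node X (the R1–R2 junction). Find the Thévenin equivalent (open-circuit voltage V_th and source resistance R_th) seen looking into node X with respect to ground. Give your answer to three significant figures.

V_th ≈ 16.1 V, R_th ≈ 6.68 kΩ

With X open, the divider is unloaded: V_th = 20.7 × 30.1/38.68 = 16.11 V.
Zeroing V_CC shorts the top of R1 to ground, so R_th = R1 ‖ R2 = 6.677 kΩ.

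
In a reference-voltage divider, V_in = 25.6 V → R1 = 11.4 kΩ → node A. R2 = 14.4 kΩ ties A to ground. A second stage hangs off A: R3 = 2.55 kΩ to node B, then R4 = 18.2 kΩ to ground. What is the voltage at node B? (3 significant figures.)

V_B ≈ 9.59 V

Looking into the second stage from A: R3 + R4 = 20.75 kΩ appears in parallel with R2.
Effective lower resistance at A: R2 ‖ 20.75 = 8.501 kΩ.
V_A = 25.6 × 8.501/(11.4 + 8.501) = 10.94 V.
Then the unloaded second divider: V_B = V_A × R4/(R3+R4) = 10.94 × 0.8771 = 9.591 V.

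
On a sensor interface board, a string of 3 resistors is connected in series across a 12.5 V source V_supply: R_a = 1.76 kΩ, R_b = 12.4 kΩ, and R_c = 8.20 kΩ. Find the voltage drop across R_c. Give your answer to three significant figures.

Total series resistance ΣR = 1.76 + 12.4 + 8.20 = 22.36 kΩ.
V = V_supply · R/ΣR = 12.5 × 0.3667 = 4.584 V.

V ≈ 4.58 V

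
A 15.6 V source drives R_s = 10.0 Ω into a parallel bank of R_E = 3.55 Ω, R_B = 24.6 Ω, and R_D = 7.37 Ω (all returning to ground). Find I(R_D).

Equivalent of the parallel group: R_p = 2.183 Ω.
V_A = 15.6 × 2.183/12.18 = 2.796 V.
I(R_D) = V_A / R_D = 2.796/7.37 = 0.3793 A.

I ≈ 0.379 A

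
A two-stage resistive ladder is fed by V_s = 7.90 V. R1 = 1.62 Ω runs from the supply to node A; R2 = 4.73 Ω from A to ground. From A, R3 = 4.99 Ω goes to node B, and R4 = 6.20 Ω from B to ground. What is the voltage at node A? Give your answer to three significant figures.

Node A sees R2 in parallel with the series input of stage 2, R3 + R4 = 11.19 Ω.
R2 ‖ (R3+R4) = 3.325 Ω.
First divider: V_A = V_s · 3.325/(1.62 + 3.325) = 5.312 V.

V_A ≈ 5.31 V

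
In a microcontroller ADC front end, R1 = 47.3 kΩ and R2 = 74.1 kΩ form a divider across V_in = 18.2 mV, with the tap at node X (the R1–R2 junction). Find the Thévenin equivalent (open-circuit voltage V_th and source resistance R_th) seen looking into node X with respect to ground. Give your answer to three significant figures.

Open-circuit (no load on X): V_th = V_in · R2/(R1 + R2) = 18.2 × 74.1/(47.30 + 74.1) = 11.11 mV.
With V_in suppressed (replaced by a short), R_th = R1 ‖ R2 = (47.30 × 74.1)/(47.30 + 74.1) = 28.87 kΩ.

V_th ≈ 11.1 mV, R_th ≈ 28.9 kΩ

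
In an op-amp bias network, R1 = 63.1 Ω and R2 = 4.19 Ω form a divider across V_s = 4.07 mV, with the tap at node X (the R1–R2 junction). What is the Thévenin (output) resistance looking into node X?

R_th ≈ 3.93 Ω

Looking into X with the source shorted: R_th = R1·R2/(R1+R2) = 63.10 × 4.19/67.29 = 3.929 Ω.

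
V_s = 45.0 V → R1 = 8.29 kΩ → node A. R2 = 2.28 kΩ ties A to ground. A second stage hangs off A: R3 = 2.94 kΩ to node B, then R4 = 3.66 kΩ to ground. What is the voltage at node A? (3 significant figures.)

V_A ≈ 7.64 V

Looking into the second stage from A: R3 + R4 = 6.600 kΩ appears in parallel with R2.
R2 ‖ (R3+R4) = 1.695 kΩ.
First divider: V_A = V_s · 1.695/(8.29 + 1.695) = 7.637 V.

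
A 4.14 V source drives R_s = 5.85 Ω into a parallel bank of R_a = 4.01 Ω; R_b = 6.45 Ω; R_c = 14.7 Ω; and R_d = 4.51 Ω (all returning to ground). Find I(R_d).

Equivalent of the parallel group: R_p = 1.441 Ω.
V_A by voltage divider: V_A = 4.14 × 1.441/(5.85 + 1.441) = 0.8180 V.
I(R_d) = V_A / R_d = 0.8180/4.51 = 0.1814 A.
(Equivalently: I_total = 0.5679 A, then current-divider fraction G_k/ΣG = 0.3194.)

I ≈ 0.181 A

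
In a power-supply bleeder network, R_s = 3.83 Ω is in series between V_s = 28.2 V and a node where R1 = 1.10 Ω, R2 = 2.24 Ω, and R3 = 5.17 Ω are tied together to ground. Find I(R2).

I ≈ 1.82 A

Parallel bank: R_p = 1/(1/1.10 + 1/2.24 + 1/5.17) = 0.6456 Ω.
V_A by voltage divider: V_A = 28.2 × 0.6456/(3.83 + 0.6456) = 4.068 V.
Branch current I = V_A/R2 = 4.068/2.24 = 1.816 A.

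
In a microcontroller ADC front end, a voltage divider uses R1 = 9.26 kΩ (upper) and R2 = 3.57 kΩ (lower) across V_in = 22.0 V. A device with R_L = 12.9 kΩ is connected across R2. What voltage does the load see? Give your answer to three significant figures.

V_out ≈ 5.10 V

First combine the lower leg with the load: R2 ‖ R_L = 2.796 kΩ.
Now apply the divider: V_out = 22.0 × 0.2319 = 5.102 V.
(Unloaded it would be 6.12 V; the load pulls it down.)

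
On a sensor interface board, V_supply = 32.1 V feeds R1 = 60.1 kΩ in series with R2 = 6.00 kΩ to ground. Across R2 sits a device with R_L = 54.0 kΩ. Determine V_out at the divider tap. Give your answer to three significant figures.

V_out ≈ 2.65 V

R2 ‖ R_L = (6.00 × 54.0)/(6.00 + 54.0) = 5.400 kΩ.
Now apply the divider: V_out = 32.1 × 0.08244 = 2.646 V.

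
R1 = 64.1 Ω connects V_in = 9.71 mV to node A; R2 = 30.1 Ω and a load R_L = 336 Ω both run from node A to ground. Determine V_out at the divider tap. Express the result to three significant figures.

V_out ≈ 2.92 mV

First combine the lower leg with the load: R2 ‖ R_L = 27.63 Ω.
Now apply the divider: V_out = 9.71 × 0.3012 = 2.924 mV.
(Unloaded it would be 3.10 mV; the load pulls it down.)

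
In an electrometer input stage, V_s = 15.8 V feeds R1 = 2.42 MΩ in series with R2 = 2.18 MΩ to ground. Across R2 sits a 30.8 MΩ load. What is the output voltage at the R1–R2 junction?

The load sits in parallel with R2, giving an effective lower resistance R2' = R2·R_L/(R2+R_L) = 2.036 MΩ.
Then V_out = V_s · R2'/(R1 + R2') = 15.8 × 2.036/4.456 = 7.219 V.

V_out ≈ 7.22 V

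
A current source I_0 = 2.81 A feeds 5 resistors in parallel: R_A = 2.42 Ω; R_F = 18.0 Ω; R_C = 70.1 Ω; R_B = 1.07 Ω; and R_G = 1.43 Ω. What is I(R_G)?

ΣG = 1/2.42 + 1/18.0 + 1/70.1 + 1/1.07 + 1/1.43 = 2.117.
Current divider: I(R_G) = I_0 · G_k/ΣG = 2.81 × (0.6993/2.117) = 2.81 × 0.3303 = 0.9283 A.

I ≈ 0.928 A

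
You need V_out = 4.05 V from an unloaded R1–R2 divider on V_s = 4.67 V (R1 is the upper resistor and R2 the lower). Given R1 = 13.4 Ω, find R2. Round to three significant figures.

R2 ≈ 87.5 Ω

The divider ratio is R2/(R1+R2) = 4.05/4.67 = 0.8672.
So R2 = R1 · V_out/(V_s − V_out) = 13.4 × 4.05/(4.67 − 4.05) = 13.4 × 6.532 = 87.53 Ω.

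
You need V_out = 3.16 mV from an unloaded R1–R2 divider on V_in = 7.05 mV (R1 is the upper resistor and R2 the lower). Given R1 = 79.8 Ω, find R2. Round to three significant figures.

R2 ≈ 64.8 Ω

The divider ratio is R2/(R1+R2) = 3.16/7.05 = 0.4482.
Rearranging, R2 = R1·k/(1−k) = 79.8 × 0.8123 = 64.82 Ω.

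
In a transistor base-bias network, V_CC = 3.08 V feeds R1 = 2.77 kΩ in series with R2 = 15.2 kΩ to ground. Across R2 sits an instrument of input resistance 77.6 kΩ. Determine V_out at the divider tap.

V_out ≈ 2.53 V

R2 ‖ R_L = (15.2 × 77.6)/(15.2 + 77.6) = 12.71 kΩ.
Now apply the divider: V_out = 3.08 × 0.8211 = 2.529 V.
(Unloaded it would be 2.61 V; the load pulls it down.)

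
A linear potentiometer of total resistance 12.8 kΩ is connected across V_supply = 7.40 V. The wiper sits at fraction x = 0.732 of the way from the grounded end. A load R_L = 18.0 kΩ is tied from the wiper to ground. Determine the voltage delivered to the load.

Split the track: R_lower = x·R_p = 9.370 kΩ, R_upper = (1−x)·R_p = 3.430 kΩ.
R_L loads the lower segment: effective lower R = 6.162 kΩ.
V_out = 7.40 × 6.162/(3.430 + 6.162) = 4.754 V.

V_out ≈ 4.75 V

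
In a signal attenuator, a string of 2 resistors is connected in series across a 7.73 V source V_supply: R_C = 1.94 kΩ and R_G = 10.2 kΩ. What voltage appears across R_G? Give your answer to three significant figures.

ΣR = 1.94 + 10.2 = 12.14 kΩ.
By the voltage-divider rule, V = 7.73 × 10.20/12.14 = 6.495 V.

V ≈ 6.49 V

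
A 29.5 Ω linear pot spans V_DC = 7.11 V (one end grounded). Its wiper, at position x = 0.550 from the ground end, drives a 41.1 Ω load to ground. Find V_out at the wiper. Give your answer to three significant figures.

Lower segment x·R_p = 16.23 Ω; upper segment (1−x)·R_p = 13.27 Ω.
R_L loads the lower segment: effective lower R = 11.63 Ω.
Loaded-divider output: V_out = 7.11 × 0.4670 = 3.321 V.
(Unloaded: V_out = x·V_DC = 3.91 V.)

V_out ≈ 3.32 V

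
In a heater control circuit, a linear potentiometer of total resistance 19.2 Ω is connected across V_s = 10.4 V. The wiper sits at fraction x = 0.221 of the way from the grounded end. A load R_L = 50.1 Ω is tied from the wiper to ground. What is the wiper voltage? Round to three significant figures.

The pot divides into 14.96 Ω above the wiper and 4.243 Ω below.
R_L loads the lower segment: effective lower R = 3.912 Ω.
Then V_out = V_s · 3.912/(14.96 + 3.912) = 2.156 V.
(Unloaded: V_out = x·V_s = 2.30 V.)

V_out ≈ 2.16 V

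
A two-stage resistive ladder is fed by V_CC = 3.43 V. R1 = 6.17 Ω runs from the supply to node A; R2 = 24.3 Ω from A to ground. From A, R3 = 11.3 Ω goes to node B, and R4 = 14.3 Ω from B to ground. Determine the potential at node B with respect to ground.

V_B ≈ 1.28 V

Looking into the second stage from A: R3 + R4 = 25.60 Ω appears in parallel with R2.
Effective lower resistance at A: R2 ‖ 25.60 = 12.47 Ω.
V_A = 3.43 × 12.47/(6.17 + 12.47) = 2.294 V.
V_B = V_A × 0.5586 = 1.282 V.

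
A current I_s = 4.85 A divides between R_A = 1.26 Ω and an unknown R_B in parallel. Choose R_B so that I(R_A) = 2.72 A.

The fraction through R_A equals R_B/(R_A+R_B).
2.72/4.85 = R_B/(R_A + R_B) → R_B = R_A · (0.5608)/(1 − 0.5608) = 1.26 × 1.277 = 1.609 Ω.

R_B ≈ 1.61 Ω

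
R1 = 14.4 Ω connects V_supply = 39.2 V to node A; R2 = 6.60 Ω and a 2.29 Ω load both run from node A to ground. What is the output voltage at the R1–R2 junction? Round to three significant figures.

R2 ‖ R_L = (6.60 × 2.29)/(6.60 + 2.29) = 1.700 Ω.
Voltage divider with the loaded lower leg: V_out = 39.2 × 1.700/(14.4 + 1.700) = 39.2 × 0.1056 = 4.139 V.

V_out ≈ 4.14 V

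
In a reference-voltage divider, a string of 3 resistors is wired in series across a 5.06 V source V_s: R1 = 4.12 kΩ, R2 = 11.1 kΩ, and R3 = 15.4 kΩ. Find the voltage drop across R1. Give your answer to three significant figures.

V ≈ 0.681 V

ΣR = 4.12 + 11.1 + 15.4 = 30.62 kΩ.
V = V_s · R/ΣR = 5.06 × 0.1346 = 0.6808 V.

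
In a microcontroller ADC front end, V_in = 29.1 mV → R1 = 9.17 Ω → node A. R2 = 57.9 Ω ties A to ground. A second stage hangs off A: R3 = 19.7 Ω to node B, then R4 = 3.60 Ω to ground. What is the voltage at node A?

V_A ≈ 18.8 mV

The second stage (R3 + R4 = 23.30 Ω) loads node A in parallel with R2.
Effective lower resistance at A: R2 ‖ 23.30 = 16.61 Ω.
V_A = 29.1 × 16.61/(9.17 + 16.61) = 18.75 mV.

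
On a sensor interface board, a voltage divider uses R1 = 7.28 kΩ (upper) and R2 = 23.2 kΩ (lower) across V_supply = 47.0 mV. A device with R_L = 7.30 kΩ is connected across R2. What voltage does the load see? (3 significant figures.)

V_out ≈ 20.3 mV

The load sits in parallel with R2, giving an effective lower resistance R2' = R2·R_L/(R2+R_L) = 5.553 kΩ.
Now apply the divider: V_out = 47.0 × 0.4327 = 20.34 mV.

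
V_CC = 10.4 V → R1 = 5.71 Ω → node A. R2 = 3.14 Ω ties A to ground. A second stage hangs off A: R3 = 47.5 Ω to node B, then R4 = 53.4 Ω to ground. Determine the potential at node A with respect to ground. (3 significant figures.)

V_A ≈ 3.62 V

Looking into the second stage from A: R3 + R4 = 100.9 Ω appears in parallel with R2.
R2 ‖ (R3+R4) = 3.045 Ω.
So V_A = 10.4 × 0.3478 = 3.617 V.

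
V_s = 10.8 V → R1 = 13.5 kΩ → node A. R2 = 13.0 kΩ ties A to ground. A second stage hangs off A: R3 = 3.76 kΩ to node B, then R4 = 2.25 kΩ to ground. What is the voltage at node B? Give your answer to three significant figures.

V_B ≈ 0.944 V

The second stage (R3 + R4 = 6.010 kΩ) loads node A in parallel with R2.
Effective lower resistance at A: R2 ‖ 6.010 = 4.110 kΩ.
So V_A = 10.8 × 0.2334 = 2.521 V.
V_B = V_A × 0.3744 = 0.9436 V.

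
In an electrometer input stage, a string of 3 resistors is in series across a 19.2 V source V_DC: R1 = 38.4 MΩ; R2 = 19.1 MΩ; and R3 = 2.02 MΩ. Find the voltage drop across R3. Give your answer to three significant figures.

V ≈ 0.652 V

Total series resistance ΣR = 38.4 + 19.1 + 2.02 = 59.52 MΩ.
By the voltage-divider rule, V = 19.2 × 2.020/59.52 = 0.6516 V.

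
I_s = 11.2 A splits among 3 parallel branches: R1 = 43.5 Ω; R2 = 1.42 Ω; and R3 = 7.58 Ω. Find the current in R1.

I ≈ 0.300 A

Total conductance ΣG = 1/43.5 + 1/1.42 + 1/7.58 = 0.8591 (units of 1/Ω).
Current divider: I(R1) = I_s · G_k/ΣG = 11.2 × (0.02299/0.8591) = 11.2 × 0.02676 = 0.2997 A.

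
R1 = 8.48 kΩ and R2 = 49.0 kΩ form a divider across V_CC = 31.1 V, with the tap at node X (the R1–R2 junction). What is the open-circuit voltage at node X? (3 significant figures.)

V_th ≈ 26.5 V

With X open, the divider is unloaded: V_th = 31.1 × 49.0/57.48 = 26.51 V.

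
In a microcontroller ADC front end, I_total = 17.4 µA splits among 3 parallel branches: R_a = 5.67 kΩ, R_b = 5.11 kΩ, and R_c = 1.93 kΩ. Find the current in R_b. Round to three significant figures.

Total conductance ΣG = 1/5.67 + 1/5.11 + 1/1.93 = 0.8902 (units of 1/kΩ).
R_b takes the fraction G_k/ΣG = 0.1957/0.8902 = 0.2198, so I = 17.4 × 0.2198 = 3.825 µA.

I ≈ 3.83 µA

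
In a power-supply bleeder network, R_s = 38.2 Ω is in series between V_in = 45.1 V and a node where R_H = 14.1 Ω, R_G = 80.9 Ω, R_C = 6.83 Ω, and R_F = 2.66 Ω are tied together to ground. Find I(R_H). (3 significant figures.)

I ≈ 0.133 A

Equivalent of the parallel group: R_p = 1.651 Ω.
V_A by voltage divider: V_A = 45.1 × 1.651/(38.2 + 1.651) = 1.869 V.
I(R_H) = V_A / R_H = 1.869/14.1 = 0.1325 A.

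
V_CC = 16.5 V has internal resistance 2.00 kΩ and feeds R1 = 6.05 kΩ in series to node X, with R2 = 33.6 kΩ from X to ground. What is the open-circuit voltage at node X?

R1' = 2.00 + 6.05 = 8.050 kΩ (source resistance + R1).
Open-circuit (no load on X): V_th = V_CC · R2/(R1' + R2) = 16.5 × 33.6/(8.050 + 33.6) = 13.31 V.

V_th ≈ 13.3 V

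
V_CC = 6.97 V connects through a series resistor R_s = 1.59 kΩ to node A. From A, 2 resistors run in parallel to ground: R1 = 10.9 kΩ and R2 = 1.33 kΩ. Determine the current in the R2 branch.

I ≈ 2.24 mA

Equivalent of the parallel group: R_p = 1.185 kΩ.
Node voltage V_A = V_CC · R_p/(R_s + R_p) = 6.97 × 0.4271 = 2.977 V.
Branch current I = V_A/R2 = 2.977/1.33 = 2.238 mA.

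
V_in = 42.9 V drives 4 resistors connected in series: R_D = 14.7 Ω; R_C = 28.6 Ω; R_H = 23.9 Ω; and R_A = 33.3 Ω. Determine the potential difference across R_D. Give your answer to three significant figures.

Total series resistance ΣR = 14.7 + 28.6 + 23.9 + 33.3 = 100.5 Ω.
V = V_in · R/ΣR = 42.9 × 0.1463 = 6.275 V.

V ≈ 6.27 V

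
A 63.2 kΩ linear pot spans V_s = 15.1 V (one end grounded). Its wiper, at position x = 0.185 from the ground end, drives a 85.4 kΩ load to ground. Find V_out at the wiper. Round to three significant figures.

Split the track: R_lower = x·R_p = 11.69 kΩ, R_upper = (1−x)·R_p = 51.51 kΩ.
Lower segment in parallel with the load: 11.69 ‖ 85.4 = 10.28 kΩ.
V_out = 15.1 × 10.28/(51.51 + 10.28) = 2.513 V.

V_out ≈ 2.51 V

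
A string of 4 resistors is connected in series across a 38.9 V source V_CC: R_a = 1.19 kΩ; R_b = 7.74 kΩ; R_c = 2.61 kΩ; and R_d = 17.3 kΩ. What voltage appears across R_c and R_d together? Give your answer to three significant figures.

V ≈ 26.9 V

ΣR = 1.19 + 7.74 + 2.61 + 17.3 = 28.84 kΩ.
R_{R_c..R_d} = 2.61 + 17.3 = 19.91 kΩ.
By the voltage-divider rule, V = 38.9 × 19.91/28.84 = 26.86 V.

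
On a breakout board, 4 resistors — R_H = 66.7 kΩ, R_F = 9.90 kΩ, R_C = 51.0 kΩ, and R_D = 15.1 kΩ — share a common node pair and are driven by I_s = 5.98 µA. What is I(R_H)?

Conductances: ΣG = 1/66.7 + 1/9.90 + 1/51.0 + 1/15.1 = 0.2018 (1/kΩ).
By the current-divider rule, I = I_s · G_k/ΣG = 5.98 × 0.07428 = 0.4442 µA.

I ≈ 0.444 µA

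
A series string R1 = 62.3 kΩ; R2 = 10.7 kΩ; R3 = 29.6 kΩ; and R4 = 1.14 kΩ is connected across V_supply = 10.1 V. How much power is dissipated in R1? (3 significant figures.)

Series current I = V_supply/ΣR = 10.1/103.7 = 0.09736 mA.
V(R1) = I·R = 6.065 V; P = V·I = 6.065 × 0.09736 = 0.5905 mW.

P ≈ 0.591 mW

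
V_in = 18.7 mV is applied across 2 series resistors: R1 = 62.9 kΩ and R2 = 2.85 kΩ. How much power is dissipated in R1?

P ≈ 5.09 nW

Series current I = V_in/ΣR = 18.7/65.75 = 0.2844 µA.
P = I²R = 0.08089 × 62.9 = 5.088 nW.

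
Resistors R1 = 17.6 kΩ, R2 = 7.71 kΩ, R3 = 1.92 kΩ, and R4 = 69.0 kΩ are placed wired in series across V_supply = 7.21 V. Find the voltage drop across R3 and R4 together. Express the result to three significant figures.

V ≈ 5.31 V

Total series resistance ΣR = 17.6 + 7.71 + 1.92 + 69.0 = 96.23 kΩ.
R_{R3..R4} = 1.92 + 69.0 = 70.92 kΩ.
Voltage divider: V = V_supply · (70.92 / 96.23) = 7.21 × 0.7370 = 5.314 V.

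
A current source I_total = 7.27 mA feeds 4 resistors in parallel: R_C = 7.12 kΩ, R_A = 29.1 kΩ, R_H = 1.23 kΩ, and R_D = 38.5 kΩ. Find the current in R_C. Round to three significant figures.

Conductances: ΣG = 1/7.12 + 1/29.1 + 1/1.23 + 1/38.5 = 1.014 (1/kΩ).
Current divider: I(R_C) = I_total · G_k/ΣG = 7.27 × (0.1404/1.014) = 7.27 × 0.1385 = 1.007 mA.

I ≈ 1.01 mA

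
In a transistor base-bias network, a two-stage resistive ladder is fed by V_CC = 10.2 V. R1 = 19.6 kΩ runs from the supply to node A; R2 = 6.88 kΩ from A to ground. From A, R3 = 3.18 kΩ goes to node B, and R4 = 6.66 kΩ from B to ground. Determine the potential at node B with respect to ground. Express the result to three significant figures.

The second stage (R3 + R4 = 9.840 kΩ) loads node A in parallel with R2.
Effective lower resistance at A: R2 ‖ 9.840 = 4.049 kΩ.
V_A = 10.2 × 4.049/(19.6 + 4.049) = 1.746 V.
Stage 2 is unloaded, so V_B = V_A · R4/(R3+R4) = 1.746 × 6.66/9.840 = 1.182 V.

V_B ≈ 1.18 V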